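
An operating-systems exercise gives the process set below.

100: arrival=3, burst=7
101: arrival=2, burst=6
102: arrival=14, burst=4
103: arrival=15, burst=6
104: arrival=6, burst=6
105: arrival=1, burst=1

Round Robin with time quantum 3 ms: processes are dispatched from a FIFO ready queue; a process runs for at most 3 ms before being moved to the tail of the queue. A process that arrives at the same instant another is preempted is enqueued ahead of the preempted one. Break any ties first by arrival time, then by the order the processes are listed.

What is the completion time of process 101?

Timeline: | idle 0-1 | 105 1-2 | 101 2-5 | 100 5-8 | 101 8-11 | 104 11-14 | 100 14-17 | 102 17-20 | 104 20-23 | 103 23-26 | 100 26-27 | 102 27-28 | 103 28-31 |
Completion: 100=27  101=11  102=28  103=31  104=23  105=2
Turnaround (C−A): 100=24  101=9  102=14  103=16  104=17  105=1

11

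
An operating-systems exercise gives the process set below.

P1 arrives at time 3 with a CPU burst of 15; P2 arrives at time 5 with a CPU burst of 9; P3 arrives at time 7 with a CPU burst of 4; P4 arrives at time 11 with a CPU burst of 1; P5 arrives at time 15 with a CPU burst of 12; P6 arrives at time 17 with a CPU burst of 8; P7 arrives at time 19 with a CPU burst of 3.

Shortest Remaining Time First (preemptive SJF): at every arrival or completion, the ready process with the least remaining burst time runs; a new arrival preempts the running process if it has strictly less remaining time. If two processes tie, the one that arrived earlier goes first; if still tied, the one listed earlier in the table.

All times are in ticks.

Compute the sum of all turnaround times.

114

Timeline: | idle 0-3 | P1 3-5 | P2 5-7 | P3 7-11 | P4 11-12 | P2 12-19 | P7 19-22 | P6 22-30 | P5 30-42 | P1 42-55 |
Completion: P1=55  P2=19  P3=11  P4=12  P5=42  P6=30  P7=22
Turnaround (C−A): P1=52  P2=14  P3=4  P4=1  P5=27  P6=13  P7=3
Turnaround = completion − arrival: P1=52, P2=14, P3=4, P4=1, P5=27, P6=13, P7=3
Total turnaround = 52 + 14 + 4 + 1 + 27 + 13 + 3 = 114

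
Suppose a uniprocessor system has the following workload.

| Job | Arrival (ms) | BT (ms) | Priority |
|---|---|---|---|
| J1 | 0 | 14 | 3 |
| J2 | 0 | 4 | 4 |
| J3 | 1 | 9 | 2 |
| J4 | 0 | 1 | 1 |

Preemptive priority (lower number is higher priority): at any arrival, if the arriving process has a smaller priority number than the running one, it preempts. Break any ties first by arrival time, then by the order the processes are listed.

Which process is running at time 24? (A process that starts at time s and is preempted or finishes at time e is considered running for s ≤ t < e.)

Timeline: | J4 0-1 | J3 1-10 | J1 10-24 | J2 24-28 |
Completion: J1=24  J2=28  J3=10  J4=1
Turnaround (C−A): J1=24  J2=28  J3=9  J4=1

J2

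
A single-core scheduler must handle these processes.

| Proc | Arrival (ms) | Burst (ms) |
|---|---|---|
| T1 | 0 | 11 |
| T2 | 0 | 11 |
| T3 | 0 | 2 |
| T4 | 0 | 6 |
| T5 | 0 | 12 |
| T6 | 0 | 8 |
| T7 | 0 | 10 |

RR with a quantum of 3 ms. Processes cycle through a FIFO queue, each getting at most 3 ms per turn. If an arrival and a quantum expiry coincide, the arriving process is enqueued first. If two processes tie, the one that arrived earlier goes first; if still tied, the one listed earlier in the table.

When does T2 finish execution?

Gantt: | T1 0-3 | T2 3-6 | T3 6-8 | T4 8-11 | T5 11-14 | T6 14-17 | T7 17-20 | T1 20-23 | T2 23-26 | T4 26-29 | T5 29-32 | T6 32-35 | T7 35-38 | T1 38-41 | T2 41-44 | T5 44-47 | T6 47-49 | T7 49-52 | T1 52-54 | T2 54-56 | T5 56-59 | T7 59-60 |
Completion: T1=54  T2=56  T3=8  T4=29  T5=59  T6=49  T7=60
Turnaround (C−A): T1=54  T2=56  T3=8  T4=29  T5=59  T6=49  T7=60

56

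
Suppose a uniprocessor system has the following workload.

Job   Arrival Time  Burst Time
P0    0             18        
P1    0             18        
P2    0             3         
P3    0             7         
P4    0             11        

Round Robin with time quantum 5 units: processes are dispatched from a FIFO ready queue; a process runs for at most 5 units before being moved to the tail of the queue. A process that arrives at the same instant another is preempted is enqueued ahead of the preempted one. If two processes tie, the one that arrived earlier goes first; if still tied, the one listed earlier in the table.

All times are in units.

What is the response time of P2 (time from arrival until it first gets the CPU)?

Gantt: | P0 0-5 | P1 5-10 | P2 10-13 | P3 13-18 | P4 18-23 | P0 23-28 | P1 28-33 | P3 33-35 | P4 35-40 | P0 40-45 | P1 45-50 | P4 50-51 | P0 51-54 | P1 54-57 |
Completion: P0=54  P1=57  P2=13  P3=35  P4=51
Turnaround (C−A): P0=54  P1=57  P2=13  P3=35  P4=51
Response(P2) = first start − arrival = 10 − 0 = 10

10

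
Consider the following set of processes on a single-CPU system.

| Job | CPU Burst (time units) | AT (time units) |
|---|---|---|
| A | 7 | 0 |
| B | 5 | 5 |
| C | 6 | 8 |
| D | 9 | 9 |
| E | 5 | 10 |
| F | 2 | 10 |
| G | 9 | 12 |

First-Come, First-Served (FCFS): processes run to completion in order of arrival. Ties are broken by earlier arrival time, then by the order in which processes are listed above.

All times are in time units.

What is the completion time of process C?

Gantt: | A 0-7 | B 7-12 | C 12-18 | D 18-27 | E 27-32 | F 32-34 | G 34-43 |
Completion: A=7  B=12  C=18  D=27  E=32  F=34  G=43

18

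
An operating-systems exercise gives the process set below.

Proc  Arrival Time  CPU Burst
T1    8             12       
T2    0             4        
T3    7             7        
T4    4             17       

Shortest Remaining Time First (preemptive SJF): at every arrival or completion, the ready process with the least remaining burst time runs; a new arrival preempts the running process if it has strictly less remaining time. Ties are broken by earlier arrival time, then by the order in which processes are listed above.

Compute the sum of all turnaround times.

65

Gantt: | T2 0-4 | T4 4-7 | T3 7-14 | T1 14-26 | T4 26-40 |
Completion: T1=26  T2=4  T3=14  T4=40
Turnaround (C−A): T1=18  T2=4  T3=7  T4=36
Turnaround = completion − arrival: T1=18, T2=4, T3=7, T4=36
Total turnaround = 18 + 4 + 7 + 36 = 65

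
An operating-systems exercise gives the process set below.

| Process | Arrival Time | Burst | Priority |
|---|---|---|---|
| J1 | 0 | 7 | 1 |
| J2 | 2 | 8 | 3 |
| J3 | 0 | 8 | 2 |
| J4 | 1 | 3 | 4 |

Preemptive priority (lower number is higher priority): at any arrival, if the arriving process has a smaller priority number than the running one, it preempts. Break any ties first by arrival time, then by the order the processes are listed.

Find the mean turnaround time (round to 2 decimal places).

Timeline: | J1 0-7 | J3 7-15 | J2 15-23 | J4 23-26 |
Completion: J1=7  J2=23  J3=15  J4=26
Turnaround (C−A): J1=7  J2=21  J3=15  J4=25
Turnaround times: J1=7, J2=21, J3=15, J4=25
Average turnaround = (7+21+15+25) / 4 = 68/4 = 17.00

17.00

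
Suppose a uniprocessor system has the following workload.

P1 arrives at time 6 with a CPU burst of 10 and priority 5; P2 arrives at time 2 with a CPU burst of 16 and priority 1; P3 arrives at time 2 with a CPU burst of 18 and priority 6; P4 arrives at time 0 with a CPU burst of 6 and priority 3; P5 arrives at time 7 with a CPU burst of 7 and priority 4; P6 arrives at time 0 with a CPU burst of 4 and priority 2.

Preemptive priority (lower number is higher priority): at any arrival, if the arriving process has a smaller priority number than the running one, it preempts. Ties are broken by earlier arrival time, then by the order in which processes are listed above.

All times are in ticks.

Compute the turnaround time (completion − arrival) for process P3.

Timeline: | P6 0-2 | P2 2-18 | P6 18-20 | P4 20-26 | P5 26-33 | P1 33-43 | P3 43-61 |
Completion: P1=43  P2=18  P3=61  P4=26  P5=33  P6=20
Turnaround (C−A): P1=37  P2=16  P3=59  P4=26  P5=26  P6=20
Turnaround(P3) = completion − arrival = 61 − 2 = 59

59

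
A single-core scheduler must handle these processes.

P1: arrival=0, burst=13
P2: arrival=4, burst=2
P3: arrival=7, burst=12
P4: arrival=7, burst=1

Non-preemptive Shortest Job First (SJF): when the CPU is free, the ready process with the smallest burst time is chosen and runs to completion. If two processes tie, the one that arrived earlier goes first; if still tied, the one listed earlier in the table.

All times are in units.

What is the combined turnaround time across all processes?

53

Gantt: | P1 0-13 | P4 13-14 | P2 14-16 | P3 16-28 |
Completion: P1=13  P2=16  P3=28  P4=14
Turnaround (C−A): P1=13  P2=12  P3=21  P4=7
Turnaround = completion − arrival: P1=13, P2=12, P3=21, P4=7
Total turnaround = 13 + 12 + 21 + 7 = 53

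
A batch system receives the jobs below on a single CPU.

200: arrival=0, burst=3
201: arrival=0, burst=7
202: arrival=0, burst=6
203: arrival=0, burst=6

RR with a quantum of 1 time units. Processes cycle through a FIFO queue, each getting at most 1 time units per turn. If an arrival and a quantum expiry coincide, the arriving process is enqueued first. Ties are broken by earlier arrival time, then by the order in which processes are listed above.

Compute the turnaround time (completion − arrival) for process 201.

22

Gantt: | 200 0-1 | 201 1-2 | 202 2-3 | 203 3-4 | 200 4-5 | 201 5-6 | 202 6-7 | 203 7-8 | 200 8-9 | 201 9-10 | 202 10-11 | 203 11-12 | 201 12-13 | 202 13-14 | 203 14-15 | 201 15-16 | 202 16-17 | 203 17-18 | 201 18-19 | 202 19-20 | 203 20-21 | 201 21-22 |
Completion: 200=9  201=22  202=20  203=21
Turnaround(201) = completion − arrival = 22 − 0 = 22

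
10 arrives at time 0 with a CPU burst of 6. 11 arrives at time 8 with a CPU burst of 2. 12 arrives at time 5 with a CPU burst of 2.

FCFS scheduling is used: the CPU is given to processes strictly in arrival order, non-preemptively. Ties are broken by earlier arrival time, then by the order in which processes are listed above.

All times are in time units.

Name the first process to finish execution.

10

Schedule: | 10 0-6 | 12 6-8 | 11 8-10 |
Completion: 10=6  11=10  12=8
Turnaround (C−A): 10=6  11=2  12=3
Finish order: 10 → 12 → 11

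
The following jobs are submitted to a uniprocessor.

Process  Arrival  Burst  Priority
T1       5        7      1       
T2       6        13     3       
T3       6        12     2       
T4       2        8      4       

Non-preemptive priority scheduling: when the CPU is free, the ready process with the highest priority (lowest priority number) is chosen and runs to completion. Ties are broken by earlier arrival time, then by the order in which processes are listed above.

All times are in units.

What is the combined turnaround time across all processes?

Timeline: | idle 0-2 | T4 2-10 | T1 10-17 | T3 17-29 | T2 29-42 |
Completion: T1=17  T2=42  T3=29  T4=10
Turnaround (C−A): T1=12  T2=36  T3=23  T4=8
Turnaround = completion − arrival: T1=12, T2=36, T3=23, T4=8
Total turnaround = 12 + 36 + 23 + 8 = 79

79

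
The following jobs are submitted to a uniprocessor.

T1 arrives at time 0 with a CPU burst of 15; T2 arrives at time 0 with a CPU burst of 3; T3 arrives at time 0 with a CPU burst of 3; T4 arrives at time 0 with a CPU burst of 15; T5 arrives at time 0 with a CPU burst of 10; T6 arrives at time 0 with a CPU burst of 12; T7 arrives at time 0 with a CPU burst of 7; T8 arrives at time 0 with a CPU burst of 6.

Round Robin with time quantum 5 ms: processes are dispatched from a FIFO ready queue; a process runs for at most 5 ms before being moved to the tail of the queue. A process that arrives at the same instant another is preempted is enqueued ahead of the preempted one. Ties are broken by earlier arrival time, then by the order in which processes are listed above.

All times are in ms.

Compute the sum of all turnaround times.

391

Schedule: | T1 0-5 | T2 5-8 | T3 8-11 | T4 11-16 | T5 16-21 | T6 21-26 | T7 26-31 | T8 31-36 | T1 36-41 | T4 41-46 | T5 46-51 | T6 51-56 | T7 56-58 | T8 58-59 | T1 59-64 | T4 64-69 | T6 69-71 |
Completion: T1=64  T2=8  T3=11  T4=69  T5=51  T6=71  T7=58  T8=59
Turnaround (C−A): T1=64  T2=8  T3=11  T4=69  T5=51  T6=71  T7=58  T8=59
Turnaround = completion − arrival: T1=64, T2=8, T3=11, T4=69, T5=51, T6=71, T7=58, T8=59
Total turnaround = 64 + 8 + 11 + 69 + 51 + 71 + 58 + 59 = 391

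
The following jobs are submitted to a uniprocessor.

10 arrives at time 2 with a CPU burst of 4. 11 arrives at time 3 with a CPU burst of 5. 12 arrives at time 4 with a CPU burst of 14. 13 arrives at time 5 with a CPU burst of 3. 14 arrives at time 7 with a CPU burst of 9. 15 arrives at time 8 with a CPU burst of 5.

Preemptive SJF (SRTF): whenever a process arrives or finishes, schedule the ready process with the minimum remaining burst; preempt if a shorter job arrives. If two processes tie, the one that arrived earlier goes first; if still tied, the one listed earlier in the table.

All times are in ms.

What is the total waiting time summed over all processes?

Gantt: | idle 0-2 | 10 2-6 | 13 6-9 | 11 9-14 | 15 14-19 | 14 19-28 | 12 28-42 |
Completion: 10=6  11=14  12=42  13=9  14=28  15=19
Waiting = turnaround − burst: 10=0, 11=6, 12=24, 13=1, 14=12, 15=6
Total waiting = 0 + 6 + 24 + 1 + 12 + 6 = 49

49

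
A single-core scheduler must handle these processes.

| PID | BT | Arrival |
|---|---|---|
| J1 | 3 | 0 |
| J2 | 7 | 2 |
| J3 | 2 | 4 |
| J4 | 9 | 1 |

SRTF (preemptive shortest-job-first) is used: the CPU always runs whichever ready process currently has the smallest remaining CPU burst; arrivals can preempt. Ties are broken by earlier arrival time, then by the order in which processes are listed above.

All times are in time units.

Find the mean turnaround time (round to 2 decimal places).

8.75

Schedule: | J1 0-3 | J2 3-4 | J3 4-6 | J2 6-12 | J4 12-21 |
Completion: J1=3  J2=12  J3=6  J4=21
Turnaround (C−A): J1=3  J2=10  J3=2  J4=20
Turnaround times: J1=3, J2=10, J3=2, J4=20
Average turnaround = (3+10+2+20) / 4 = 35/4 = 8.75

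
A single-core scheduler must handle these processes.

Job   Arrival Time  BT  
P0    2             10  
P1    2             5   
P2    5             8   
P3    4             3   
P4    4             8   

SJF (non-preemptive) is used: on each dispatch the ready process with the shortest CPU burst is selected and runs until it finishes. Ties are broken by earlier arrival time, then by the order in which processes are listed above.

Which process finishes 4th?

Timeline: | idle 0-2 | P1 2-7 | P3 7-10 | P4 10-18 | P2 18-26 | P0 26-36 |
Completion: P0=36  P1=7  P2=26  P3=10  P4=18
Finish order: P1 → P3 → P4 → P2 → P0

P2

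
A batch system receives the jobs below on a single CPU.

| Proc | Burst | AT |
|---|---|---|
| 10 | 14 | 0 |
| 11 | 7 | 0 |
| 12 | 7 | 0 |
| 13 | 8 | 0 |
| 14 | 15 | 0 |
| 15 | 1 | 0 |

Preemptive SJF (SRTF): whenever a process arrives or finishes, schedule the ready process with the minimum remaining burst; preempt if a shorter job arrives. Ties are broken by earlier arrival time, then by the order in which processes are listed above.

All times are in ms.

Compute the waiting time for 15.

0

Gantt: | 15 0-1 | 11 1-8 | 12 8-15 | 13 15-23 | 10 23-37 | 14 37-52 |
Completion: 10=37  11=8  12=15  13=23  14=52  15=1
Turnaround (C−A): 10=37  11=8  12=15  13=23  14=52  15=1
Waiting(15) = turnaround − burst = 1 − 1 = 0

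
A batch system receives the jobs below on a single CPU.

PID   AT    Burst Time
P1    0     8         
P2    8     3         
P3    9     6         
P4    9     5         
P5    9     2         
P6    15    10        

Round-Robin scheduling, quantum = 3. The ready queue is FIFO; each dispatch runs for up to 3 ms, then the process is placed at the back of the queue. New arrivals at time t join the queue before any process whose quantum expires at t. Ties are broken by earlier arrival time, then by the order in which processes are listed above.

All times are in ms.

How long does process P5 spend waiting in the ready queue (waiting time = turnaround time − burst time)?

8

Gantt: | P1 0-8 | P2 8-11 | P3 11-14 | P4 14-17 | P5 17-19 | P3 19-22 | P6 22-25 | P4 25-27 | P6 27-34 |
Completion: P1=8  P2=11  P3=22  P4=27  P5=19  P6=34
Turnaround (C−A): P1=8  P2=3  P3=13  P4=18  P5=10  P6=19
Waiting(P5) = turnaround − burst = 10 − 2 = 8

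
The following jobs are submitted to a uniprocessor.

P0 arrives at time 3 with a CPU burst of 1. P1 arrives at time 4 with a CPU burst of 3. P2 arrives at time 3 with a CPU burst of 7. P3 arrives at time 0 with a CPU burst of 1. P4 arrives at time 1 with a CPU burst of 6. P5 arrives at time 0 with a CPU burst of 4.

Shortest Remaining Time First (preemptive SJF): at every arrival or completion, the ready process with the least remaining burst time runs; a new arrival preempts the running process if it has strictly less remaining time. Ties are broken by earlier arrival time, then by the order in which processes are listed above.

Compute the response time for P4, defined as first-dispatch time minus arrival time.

Gantt: | P3 0-1 | P5 1-3 | P0 3-4 | P5 4-6 | P1 6-9 | P4 9-15 | P2 15-22 |
Completion: P0=4  P1=9  P2=22  P3=1  P4=15  P5=6
Turnaround (C−A): P0=1  P1=5  P2=19  P3=1  P4=14  P5=6
Response(P4) = first start − arrival = 9 − 1 = 8

8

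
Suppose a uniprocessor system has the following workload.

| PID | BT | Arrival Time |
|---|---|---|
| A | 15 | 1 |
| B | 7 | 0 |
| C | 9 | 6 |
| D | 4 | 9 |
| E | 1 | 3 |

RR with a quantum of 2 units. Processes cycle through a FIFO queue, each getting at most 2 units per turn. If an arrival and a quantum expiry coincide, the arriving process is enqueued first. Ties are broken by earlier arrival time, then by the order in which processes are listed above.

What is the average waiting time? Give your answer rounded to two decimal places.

Timeline: | B 0-2 | A 2-4 | B 4-6 | E 6-7 | A 7-9 | C 9-11 | B 11-13 | D 13-15 | A 15-17 | C 17-19 | B 19-20 | D 20-22 | A 22-24 | C 24-26 | A 26-28 | C 28-30 | A 30-32 | C 32-33 | A 33-36 |
Completion: A=36  B=20  C=33  D=22  E=7
Turnaround (C−A): A=35  B=20  C=27  D=13  E=4
Waiting times: A=20, B=13, C=18, D=9, E=3
Average waiting = (20+13+18+9+3) / 5 = 63/5 = 12.60

12.60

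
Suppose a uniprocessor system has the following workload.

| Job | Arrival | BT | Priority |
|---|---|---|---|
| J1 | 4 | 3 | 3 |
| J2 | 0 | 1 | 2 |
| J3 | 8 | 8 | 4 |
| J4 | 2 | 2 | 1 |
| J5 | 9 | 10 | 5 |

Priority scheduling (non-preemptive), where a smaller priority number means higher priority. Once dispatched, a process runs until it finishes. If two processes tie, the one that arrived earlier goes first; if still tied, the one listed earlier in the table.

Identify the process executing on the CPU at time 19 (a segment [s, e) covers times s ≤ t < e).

J5

Timeline: | J2 0-1 | idle 1-2 | J4 2-4 | J1 4-7 | idle 7-8 | J3 8-16 | J5 16-26 |
Completion: J1=7  J2=1  J3=16  J4=4  J5=26
Turnaround (C−A): J1=3  J2=1  J3=8  J4=2  J5=17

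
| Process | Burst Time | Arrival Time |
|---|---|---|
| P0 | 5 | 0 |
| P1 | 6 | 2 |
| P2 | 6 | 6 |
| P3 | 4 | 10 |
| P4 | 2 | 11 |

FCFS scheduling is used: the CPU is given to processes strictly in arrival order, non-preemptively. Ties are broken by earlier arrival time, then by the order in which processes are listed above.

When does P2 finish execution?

17

Gantt: | P0 0-5 | P1 5-11 | P2 11-17 | P3 17-21 | P4 21-23 |
Completion: P0=5  P1=11  P2=17  P3=21  P4=23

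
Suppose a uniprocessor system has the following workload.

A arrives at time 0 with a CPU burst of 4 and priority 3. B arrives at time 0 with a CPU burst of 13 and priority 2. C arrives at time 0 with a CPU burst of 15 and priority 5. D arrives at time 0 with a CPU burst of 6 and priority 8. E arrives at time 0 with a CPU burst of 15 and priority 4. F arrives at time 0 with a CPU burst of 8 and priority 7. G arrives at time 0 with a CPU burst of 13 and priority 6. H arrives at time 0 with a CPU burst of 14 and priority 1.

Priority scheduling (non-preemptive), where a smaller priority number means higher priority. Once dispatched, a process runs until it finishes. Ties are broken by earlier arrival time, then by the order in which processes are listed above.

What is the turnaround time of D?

Schedule: | H 0-14 | B 14-27 | A 27-31 | E 31-46 | C 46-61 | G 61-74 | F 74-82 | D 82-88 |
Completion: A=31  B=27  C=61  D=88  E=46  F=82  G=74  H=14
Turnaround (C−A): A=31  B=27  C=61  D=88  E=46  F=82  G=74  H=14
Turnaround(D) = completion − arrival = 88 − 0 = 88

88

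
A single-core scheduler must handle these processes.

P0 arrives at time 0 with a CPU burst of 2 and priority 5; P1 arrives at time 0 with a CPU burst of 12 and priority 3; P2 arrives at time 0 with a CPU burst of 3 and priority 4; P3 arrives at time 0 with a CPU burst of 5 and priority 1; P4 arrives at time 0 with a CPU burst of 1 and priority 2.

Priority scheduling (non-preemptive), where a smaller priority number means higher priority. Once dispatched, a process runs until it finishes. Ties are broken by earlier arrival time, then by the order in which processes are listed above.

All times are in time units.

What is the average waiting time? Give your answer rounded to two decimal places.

10.00

Timeline: | P3 0-5 | P4 5-6 | P1 6-18 | P2 18-21 | P0 21-23 |
Completion: P0=23  P1=18  P2=21  P3=5  P4=6
Turnaround (C−A): P0=23  P1=18  P2=21  P3=5  P4=6
Waiting times: P0=21, P1=6, P2=18, P3=0, P4=5
Average waiting = (21+6+18+0+5) / 5 = 50/5 = 10.00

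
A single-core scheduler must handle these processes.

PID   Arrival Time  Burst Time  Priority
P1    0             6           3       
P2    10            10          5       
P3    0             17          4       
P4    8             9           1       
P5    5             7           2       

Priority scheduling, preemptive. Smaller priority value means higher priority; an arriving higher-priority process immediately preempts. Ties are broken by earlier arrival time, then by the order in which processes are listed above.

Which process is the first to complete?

Gantt: | P1 0-5 | P5 5-8 | P4 8-17 | P5 17-21 | P1 21-22 | P3 22-39 | P2 39-49 |
Completion: P1=22  P2=49  P3=39  P4=17  P5=21
Turnaround (C−A): P1=22  P2=39  P3=39  P4=9  P5=16
Finish order: P4 → P5 → P1 → P3 → P2

P4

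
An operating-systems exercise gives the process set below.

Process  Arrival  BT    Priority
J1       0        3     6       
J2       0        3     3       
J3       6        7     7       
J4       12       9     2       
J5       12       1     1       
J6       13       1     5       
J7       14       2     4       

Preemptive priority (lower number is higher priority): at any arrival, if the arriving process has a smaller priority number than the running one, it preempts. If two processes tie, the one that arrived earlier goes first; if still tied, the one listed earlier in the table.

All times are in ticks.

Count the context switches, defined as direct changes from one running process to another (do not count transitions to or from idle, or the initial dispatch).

7

Timeline: | J2 0-3 | J1 3-6 | J3 6-12 | J5 12-13 | J4 13-22 | J7 22-24 | J6 24-25 | J3 25-26 |
Completion: J1=6  J2=3  J3=26  J4=22  J5=13  J6=25  J7=24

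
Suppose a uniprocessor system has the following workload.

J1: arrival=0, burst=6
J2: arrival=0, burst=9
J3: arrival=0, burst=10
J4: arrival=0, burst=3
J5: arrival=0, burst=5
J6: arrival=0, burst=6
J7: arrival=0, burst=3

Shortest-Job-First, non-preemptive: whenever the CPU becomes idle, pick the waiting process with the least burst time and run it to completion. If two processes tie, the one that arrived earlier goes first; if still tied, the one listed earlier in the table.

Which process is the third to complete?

J5

Gantt: | J4 0-3 | J7 3-6 | J5 6-11 | J1 11-17 | J6 17-23 | J2 23-32 | J3 32-42 |
Completion: J1=17  J2=32  J3=42  J4=3  J5=11  J6=23  J7=6
Turnaround (C−A): J1=17  J2=32  J3=42  J4=3  J5=11  J6=23  J7=6
Finish order: J4 → J7 → J5 → J1 → J6 → J2 → J3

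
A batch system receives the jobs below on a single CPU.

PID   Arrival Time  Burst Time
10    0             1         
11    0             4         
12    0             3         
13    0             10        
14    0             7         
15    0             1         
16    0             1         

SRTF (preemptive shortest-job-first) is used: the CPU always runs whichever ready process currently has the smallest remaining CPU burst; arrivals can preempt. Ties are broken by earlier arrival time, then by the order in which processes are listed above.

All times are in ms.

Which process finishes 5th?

11

Timeline: | 10 0-1 | 15 1-2 | 16 2-3 | 12 3-6 | 11 6-10 | 14 10-17 | 13 17-27 |
Completion: 10=1  11=10  12=6  13=27  14=17  15=2  16=3
Turnaround (C−A): 10=1  11=10  12=6  13=27  14=17  15=2  16=3
Finish order: 10 → 15 → 16 → 12 → 11 → 14 → 13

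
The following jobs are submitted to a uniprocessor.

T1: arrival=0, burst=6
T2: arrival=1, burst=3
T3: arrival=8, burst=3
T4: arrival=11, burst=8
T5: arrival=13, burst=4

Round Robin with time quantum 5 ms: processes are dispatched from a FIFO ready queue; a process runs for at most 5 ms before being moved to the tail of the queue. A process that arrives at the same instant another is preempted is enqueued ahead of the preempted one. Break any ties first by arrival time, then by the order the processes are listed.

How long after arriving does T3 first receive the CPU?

1

Timeline: | T1 0-5 | T2 5-8 | T1 8-9 | T3 9-12 | T4 12-17 | T5 17-21 | T4 21-24 |
Completion: T1=9  T2=8  T3=12  T4=24  T5=21
Turnaround (C−A): T1=9  T2=7  T3=4  T4=13  T5=8
Response(T3) = first start − arrival = 9 − 8 = 1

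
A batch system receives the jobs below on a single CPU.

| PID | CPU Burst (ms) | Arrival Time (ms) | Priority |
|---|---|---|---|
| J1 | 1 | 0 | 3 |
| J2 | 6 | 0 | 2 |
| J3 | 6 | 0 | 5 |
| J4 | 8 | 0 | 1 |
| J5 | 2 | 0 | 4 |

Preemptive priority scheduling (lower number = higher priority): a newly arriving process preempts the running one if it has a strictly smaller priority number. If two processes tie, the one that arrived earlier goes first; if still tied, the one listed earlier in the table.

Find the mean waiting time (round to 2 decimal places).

10.80

Timeline: | J4 0-8 | J2 8-14 | J1 14-15 | J5 15-17 | J3 17-23 |
Completion: J1=15  J2=14  J3=23  J4=8  J5=17
Turnaround (C−A): J1=15  J2=14  J3=23  J4=8  J5=17
Waiting times: J1=14, J2=8, J3=17, J4=0, J5=15
Average waiting = (14+8+17+0+15) / 5 = 54/5 = 10.80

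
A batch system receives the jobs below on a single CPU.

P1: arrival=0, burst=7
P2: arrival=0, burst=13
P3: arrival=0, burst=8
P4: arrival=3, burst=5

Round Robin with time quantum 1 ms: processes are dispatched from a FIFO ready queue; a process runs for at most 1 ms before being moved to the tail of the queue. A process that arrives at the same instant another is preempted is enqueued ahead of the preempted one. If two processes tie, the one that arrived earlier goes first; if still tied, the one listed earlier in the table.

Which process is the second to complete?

P1

Schedule: | P1 0-1 | P2 1-2 | P3 2-3 | P1 3-4 | P2 4-5 | P4 5-6 | P3 6-7 | P1 7-8 | P2 8-9 | P4 9-10 | P3 10-11 | P1 11-12 | P2 12-13 | P4 13-14 | P3 14-15 | P1 15-16 | P2 16-17 | P4 17-18 | P3 18-19 | P1 19-20 | P2 20-21 | P4 21-22 | P3 22-23 | P1 23-24 | P2 24-25 | P3 25-26 | P2 26-27 | P3 27-28 | P2 28-33 |
Completion: P1=24  P2=33  P3=28  P4=22
Finish order: P4 → P1 → P3 → P2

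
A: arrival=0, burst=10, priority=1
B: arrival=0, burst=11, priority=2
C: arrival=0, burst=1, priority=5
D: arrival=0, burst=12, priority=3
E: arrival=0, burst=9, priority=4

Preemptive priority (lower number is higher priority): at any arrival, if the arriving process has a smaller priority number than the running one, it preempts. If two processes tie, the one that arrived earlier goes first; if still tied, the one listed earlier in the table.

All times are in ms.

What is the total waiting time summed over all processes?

Gantt: | A 0-10 | B 10-21 | D 21-33 | E 33-42 | C 42-43 |
Completion: A=10  B=21  C=43  D=33  E=42
Turnaround (C−A): A=10  B=21  C=43  D=33  E=42
Waiting = turnaround − burst: A=0, B=10, C=42, D=21, E=33
Total waiting = 0 + 10 + 42 + 21 + 33 = 106

106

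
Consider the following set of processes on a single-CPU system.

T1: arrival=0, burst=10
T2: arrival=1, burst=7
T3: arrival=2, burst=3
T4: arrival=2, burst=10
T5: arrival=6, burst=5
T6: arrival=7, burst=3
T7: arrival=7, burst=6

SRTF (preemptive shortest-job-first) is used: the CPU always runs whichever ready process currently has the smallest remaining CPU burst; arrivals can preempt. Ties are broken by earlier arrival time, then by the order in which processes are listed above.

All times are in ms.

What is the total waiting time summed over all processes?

82

Schedule: | T1 0-1 | T2 1-2 | T3 2-5 | T2 5-7 | T6 7-10 | T2 10-14 | T5 14-19 | T7 19-25 | T1 25-34 | T4 34-44 |
Completion: T1=34  T2=14  T3=5  T4=44  T5=19  T6=10  T7=25
Turnaround (C−A): T1=34  T2=13  T3=3  T4=42  T5=13  T6=3  T7=18
Waiting = turnaround − burst: T1=24, T2=6, T3=0, T4=32, T5=8, T6=0, T7=12
Total waiting = 24 + 6 + 0 + 32 + 8 + 0 + 12 = 82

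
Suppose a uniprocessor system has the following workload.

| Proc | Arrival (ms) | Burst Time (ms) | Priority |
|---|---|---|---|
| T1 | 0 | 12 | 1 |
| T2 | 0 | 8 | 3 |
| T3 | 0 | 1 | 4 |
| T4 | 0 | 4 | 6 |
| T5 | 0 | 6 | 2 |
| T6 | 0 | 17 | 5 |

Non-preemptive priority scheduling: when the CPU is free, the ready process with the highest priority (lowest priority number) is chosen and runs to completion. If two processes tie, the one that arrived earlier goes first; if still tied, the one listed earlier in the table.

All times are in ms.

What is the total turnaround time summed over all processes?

175

Timeline: | T1 0-12 | T5 12-18 | T2 18-26 | T3 26-27 | T6 27-44 | T4 44-48 |
Completion: T1=12  T2=26  T3=27  T4=48  T5=18  T6=44
Turnaround (C−A): T1=12  T2=26  T3=27  T4=48  T5=18  T6=44
Turnaround = completion − arrival: T1=12, T2=26, T3=27, T4=48, T5=18, T6=44
Total turnaround = 12 + 26 + 27 + 48 + 18 + 44 = 175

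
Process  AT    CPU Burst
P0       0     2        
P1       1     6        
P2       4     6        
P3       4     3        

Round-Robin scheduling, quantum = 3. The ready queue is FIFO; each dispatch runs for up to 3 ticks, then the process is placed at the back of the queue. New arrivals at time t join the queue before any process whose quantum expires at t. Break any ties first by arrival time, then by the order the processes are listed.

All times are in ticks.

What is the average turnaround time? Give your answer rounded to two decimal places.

8.75

Timeline: | P0 0-2 | P1 2-5 | P2 5-8 | P3 8-11 | P1 11-14 | P2 14-17 |
Completion: P0=2  P1=14  P2=17  P3=11
Turnaround (C−A): P0=2  P1=13  P2=13  P3=7
Turnaround times: P0=2, P1=13, P2=13, P3=7
Average turnaround = (2+13+13+7) / 4 = 35/4 = 8.75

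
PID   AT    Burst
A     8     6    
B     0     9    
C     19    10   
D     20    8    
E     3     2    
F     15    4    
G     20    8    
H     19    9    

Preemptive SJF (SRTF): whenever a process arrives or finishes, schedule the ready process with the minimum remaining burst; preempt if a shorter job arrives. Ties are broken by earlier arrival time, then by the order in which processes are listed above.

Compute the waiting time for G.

9

Gantt: | B 0-3 | E 3-5 | B 5-11 | A 11-17 | F 17-21 | D 21-29 | G 29-37 | H 37-46 | C 46-56 |
Completion: A=17  B=11  C=56  D=29  E=5  F=21  G=37  H=46
Waiting(G) = turnaround − burst = 17 − 8 = 9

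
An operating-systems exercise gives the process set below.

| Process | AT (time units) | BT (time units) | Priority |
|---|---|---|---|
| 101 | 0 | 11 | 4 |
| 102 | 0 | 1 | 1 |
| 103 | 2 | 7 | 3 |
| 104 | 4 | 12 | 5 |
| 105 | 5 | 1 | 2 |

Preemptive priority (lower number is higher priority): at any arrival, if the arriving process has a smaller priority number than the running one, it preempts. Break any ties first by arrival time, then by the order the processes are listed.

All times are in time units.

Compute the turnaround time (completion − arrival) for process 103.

8

Schedule: | 102 0-1 | 101 1-2 | 103 2-5 | 105 5-6 | 103 6-10 | 101 10-20 | 104 20-32 |
Completion: 101=20  102=1  103=10  104=32  105=6
Turnaround (C−A): 101=20  102=1  103=8  104=28  105=1
Turnaround(103) = completion − arrival = 10 − 2 = 8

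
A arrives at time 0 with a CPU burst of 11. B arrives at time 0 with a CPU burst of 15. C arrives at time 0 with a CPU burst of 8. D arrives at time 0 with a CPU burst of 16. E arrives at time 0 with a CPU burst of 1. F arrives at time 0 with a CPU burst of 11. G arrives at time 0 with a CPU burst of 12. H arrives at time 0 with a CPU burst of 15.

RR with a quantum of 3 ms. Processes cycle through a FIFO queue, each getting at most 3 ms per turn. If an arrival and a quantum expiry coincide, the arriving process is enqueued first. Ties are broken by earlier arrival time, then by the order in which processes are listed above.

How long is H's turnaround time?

88

Timeline: | A 0-3 | B 3-6 | C 6-9 | D 9-12 | E 12-13 | F 13-16 | G 16-19 | H 19-22 | A 22-25 | B 25-28 | C 28-31 | D 31-34 | F 34-37 | G 37-40 | H 40-43 | A 43-46 | B 46-49 | C 49-51 | D 51-54 | F 54-57 | G 57-60 | H 60-63 | A 63-65 | B 65-68 | D 68-71 | F 71-73 | G 73-76 | H 76-79 | B 79-82 | D 82-85 | H 85-88 | D 88-89 |
Completion: A=65  B=82  C=51  D=89  E=13  F=73  G=76  H=88
Turnaround (C−A): A=65  B=82  C=51  D=89  E=13  F=73  G=76  H=88
Turnaround(H) = completion − arrival = 88 − 0 = 88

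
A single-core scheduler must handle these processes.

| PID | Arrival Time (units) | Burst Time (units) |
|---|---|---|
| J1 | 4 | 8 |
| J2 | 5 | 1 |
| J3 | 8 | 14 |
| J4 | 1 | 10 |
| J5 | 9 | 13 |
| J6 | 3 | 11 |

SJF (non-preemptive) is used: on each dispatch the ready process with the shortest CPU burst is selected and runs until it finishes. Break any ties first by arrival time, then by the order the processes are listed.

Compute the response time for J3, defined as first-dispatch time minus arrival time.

36

Gantt: | idle 0-1 | J4 1-11 | J2 11-12 | J1 12-20 | J6 20-31 | J5 31-44 | J3 44-58 |
Completion: J1=20  J2=12  J3=58  J4=11  J5=44  J6=31
Turnaround (C−A): J1=16  J2=7  J3=50  J4=10  J5=35  J6=28
Response(J3) = first start − arrival = 44 − 8 = 36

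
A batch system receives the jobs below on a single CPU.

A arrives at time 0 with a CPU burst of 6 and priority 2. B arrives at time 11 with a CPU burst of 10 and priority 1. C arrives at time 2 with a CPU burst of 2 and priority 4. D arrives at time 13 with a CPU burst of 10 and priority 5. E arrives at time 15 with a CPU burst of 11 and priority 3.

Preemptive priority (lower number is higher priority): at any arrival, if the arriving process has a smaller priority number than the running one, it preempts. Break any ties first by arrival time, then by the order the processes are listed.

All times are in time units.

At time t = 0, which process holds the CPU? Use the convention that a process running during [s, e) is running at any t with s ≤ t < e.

A

Schedule: | A 0-6 | C 6-8 | idle 8-11 | B 11-21 | E 21-32 | D 32-42 |
Completion: A=6  B=21  C=8  D=42  E=32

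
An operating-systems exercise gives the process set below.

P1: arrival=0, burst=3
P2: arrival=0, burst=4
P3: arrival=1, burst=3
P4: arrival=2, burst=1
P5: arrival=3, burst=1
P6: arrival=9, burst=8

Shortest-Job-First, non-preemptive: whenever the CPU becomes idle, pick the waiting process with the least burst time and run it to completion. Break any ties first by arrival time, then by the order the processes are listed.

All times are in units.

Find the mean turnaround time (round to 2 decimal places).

6.17

Timeline: | P1 0-3 | P4 3-4 | P5 4-5 | P3 5-8 | P2 8-12 | P6 12-20 |
Completion: P1=3  P2=12  P3=8  P4=4  P5=5  P6=20
Turnaround times: P1=3, P2=12, P3=7, P4=2, P5=2, P6=11
Average turnaround = (3+12+7+2+2+11) / 6 = 37/6 = 6.17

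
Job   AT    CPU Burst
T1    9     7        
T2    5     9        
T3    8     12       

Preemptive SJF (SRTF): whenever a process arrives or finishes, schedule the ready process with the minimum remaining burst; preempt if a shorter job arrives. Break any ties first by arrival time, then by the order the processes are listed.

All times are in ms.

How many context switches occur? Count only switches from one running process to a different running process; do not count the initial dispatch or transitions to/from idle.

2

Timeline: | idle 0-5 | T2 5-14 | T1 14-21 | T3 21-33 |
Completion: T1=21  T2=14  T3=33
Turnaround (C−A): T1=12  T2=9  T3=25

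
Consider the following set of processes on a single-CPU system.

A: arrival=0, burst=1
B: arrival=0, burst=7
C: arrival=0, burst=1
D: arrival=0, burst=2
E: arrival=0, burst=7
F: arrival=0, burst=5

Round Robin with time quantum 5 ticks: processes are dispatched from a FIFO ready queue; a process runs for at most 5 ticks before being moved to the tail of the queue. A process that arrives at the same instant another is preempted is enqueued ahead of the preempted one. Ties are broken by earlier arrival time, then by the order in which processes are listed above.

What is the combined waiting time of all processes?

57

Gantt: | A 0-1 | B 1-6 | C 6-7 | D 7-9 | E 9-14 | F 14-19 | B 19-21 | E 21-23 |
Completion: A=1  B=21  C=7  D=9  E=23  F=19
Turnaround (C−A): A=1  B=21  C=7  D=9  E=23  F=19
Waiting = turnaround − burst: A=0, B=14, C=6, D=7, E=16, F=14
Total waiting = 0 + 14 + 6 + 7 + 16 + 14 = 57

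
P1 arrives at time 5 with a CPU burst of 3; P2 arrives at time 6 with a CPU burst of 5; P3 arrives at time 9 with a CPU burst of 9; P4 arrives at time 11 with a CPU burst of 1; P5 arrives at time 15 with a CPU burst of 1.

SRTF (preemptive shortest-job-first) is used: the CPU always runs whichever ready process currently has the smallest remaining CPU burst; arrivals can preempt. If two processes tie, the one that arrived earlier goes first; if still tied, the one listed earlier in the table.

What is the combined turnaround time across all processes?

Schedule: | idle 0-5 | P1 5-8 | P2 8-11 | P4 11-12 | P2 12-14 | P3 14-15 | P5 15-16 | P3 16-24 |
Completion: P1=8  P2=14  P3=24  P4=12  P5=16
Turnaround (C−A): P1=3  P2=8  P3=15  P4=1  P5=1
Turnaround = completion − arrival: P1=3, P2=8, P3=15, P4=1, P5=1
Total turnaround = 3 + 8 + 15 + 1 + 1 = 28

28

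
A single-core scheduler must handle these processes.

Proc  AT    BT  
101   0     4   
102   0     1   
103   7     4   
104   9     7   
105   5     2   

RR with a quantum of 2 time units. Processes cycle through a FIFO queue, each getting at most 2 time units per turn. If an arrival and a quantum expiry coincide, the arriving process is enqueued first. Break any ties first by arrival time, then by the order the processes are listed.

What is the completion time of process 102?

3

Gantt: | 101 0-2 | 102 2-3 | 101 3-5 | 105 5-7 | 103 7-9 | 104 9-11 | 103 11-13 | 104 13-18 |
Completion: 101=5  102=3  103=13  104=18  105=7
Turnaround (C−A): 101=5  102=3  103=6  104=9  105=2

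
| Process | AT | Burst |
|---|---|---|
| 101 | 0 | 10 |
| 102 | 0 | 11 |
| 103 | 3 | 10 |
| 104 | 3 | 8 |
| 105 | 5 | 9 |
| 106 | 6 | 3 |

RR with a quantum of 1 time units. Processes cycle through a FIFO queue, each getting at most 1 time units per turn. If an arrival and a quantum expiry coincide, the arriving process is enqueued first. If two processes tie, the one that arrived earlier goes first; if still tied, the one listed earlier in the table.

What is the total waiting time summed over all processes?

Schedule: | 101 0-1 | 102 1-2 | 101 2-3 | 102 3-4 | 103 4-5 | 104 5-6 | 101 6-7 | 102 7-8 | 105 8-9 | 103 9-10 | 106 10-11 | 104 11-12 | 101 12-13 | 102 13-14 | 105 14-15 | 103 15-16 | 106 16-17 | 104 17-18 | 101 18-19 | 102 19-20 | 105 20-21 | 103 21-22 | 106 22-23 | 104 23-24 | 101 24-25 | 102 25-26 | 105 26-27 | 103 27-28 | 104 28-29 | 101 29-30 | 102 30-31 | 105 31-32 | 103 32-33 | 104 33-34 | 101 34-35 | 102 35-36 | 105 36-37 | 103 37-38 | 104 38-39 | 101 39-40 | 102 40-41 | 105 41-42 | 103 42-43 | 104 43-44 | 101 44-45 | 102 45-46 | 105 46-47 | 103 47-48 | 102 48-49 | 105 49-50 | 103 50-51 |
Completion: 101=45  102=49  103=51  104=44  105=50  106=23
Waiting = turnaround − burst: 101=35, 102=38, 103=38, 104=33, 105=36, 106=14
Total waiting = 35 + 38 + 38 + 33 + 36 + 14 = 194

194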